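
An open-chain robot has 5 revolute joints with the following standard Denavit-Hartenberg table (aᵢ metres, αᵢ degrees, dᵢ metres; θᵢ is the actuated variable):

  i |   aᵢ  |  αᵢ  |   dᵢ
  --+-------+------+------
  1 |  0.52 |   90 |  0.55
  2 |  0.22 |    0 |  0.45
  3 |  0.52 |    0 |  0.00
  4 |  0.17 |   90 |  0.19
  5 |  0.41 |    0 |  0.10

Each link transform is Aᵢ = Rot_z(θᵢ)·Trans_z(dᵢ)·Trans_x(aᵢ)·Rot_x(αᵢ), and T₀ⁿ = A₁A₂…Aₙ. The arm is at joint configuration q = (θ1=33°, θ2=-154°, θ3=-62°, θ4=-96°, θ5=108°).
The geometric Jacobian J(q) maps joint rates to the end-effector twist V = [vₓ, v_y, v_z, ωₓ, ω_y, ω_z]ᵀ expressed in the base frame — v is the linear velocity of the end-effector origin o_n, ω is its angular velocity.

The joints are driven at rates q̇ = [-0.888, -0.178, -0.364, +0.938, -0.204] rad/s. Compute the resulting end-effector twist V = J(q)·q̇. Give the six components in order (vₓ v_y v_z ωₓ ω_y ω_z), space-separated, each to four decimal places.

o_n = [0.5650, -0.8611, 0.7245]
J₁: ẑ×o_n = [0.8611, 0.5650, -0.0000], ω = ẑ
J2: z=[0.5446, -0.8387, 0.0000] o=[0.4361, 0.2832, 0.5500] → [-0.1463, -0.0950, -0.5151, 0.5446, -0.8387, 0.0000]
J3: z=[0.5446, -0.8387, 0.0000] o=[0.5154, -0.2019, 0.4536] → [-0.2272, -0.1476, -0.3174, 0.5446, -0.8387, 0.0000]
J4: z=[0.5446, -0.8387, 0.0000] o=[0.1625, -0.4310, 0.7592] → [0.0291, 0.0189, 0.1033, 0.5446, -0.8387, 0.0000]
J5: z=[0.6233, 0.4047, -0.6691] o=[0.3614, -0.5284, 0.8855] → [-0.2878, -0.0358, -0.2898, 0.6233, 0.4047, -0.6691]
V = J·q̇ = [-0.5699, -0.4061, 0.3632, 0.0885, -0.4147, -0.7515]

-0.5699 -0.4061 0.3632 0.0885 -0.4147 -0.7515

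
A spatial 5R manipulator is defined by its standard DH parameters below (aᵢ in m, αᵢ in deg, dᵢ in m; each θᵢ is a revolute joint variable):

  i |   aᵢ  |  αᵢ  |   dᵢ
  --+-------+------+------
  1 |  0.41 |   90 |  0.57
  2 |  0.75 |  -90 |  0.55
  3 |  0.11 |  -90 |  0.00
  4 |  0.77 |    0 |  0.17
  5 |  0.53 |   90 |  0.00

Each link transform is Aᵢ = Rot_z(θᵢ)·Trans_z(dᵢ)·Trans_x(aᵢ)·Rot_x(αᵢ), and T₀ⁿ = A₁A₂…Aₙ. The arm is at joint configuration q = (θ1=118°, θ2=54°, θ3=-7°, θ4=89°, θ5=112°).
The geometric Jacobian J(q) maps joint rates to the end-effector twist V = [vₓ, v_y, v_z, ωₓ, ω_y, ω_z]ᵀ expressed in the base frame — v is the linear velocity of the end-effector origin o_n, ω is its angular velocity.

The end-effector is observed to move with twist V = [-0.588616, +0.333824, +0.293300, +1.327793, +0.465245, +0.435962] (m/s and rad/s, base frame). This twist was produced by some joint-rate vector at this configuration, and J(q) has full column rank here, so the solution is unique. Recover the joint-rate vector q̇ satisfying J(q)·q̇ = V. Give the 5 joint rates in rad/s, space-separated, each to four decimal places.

o_n = [-0.2270, 1.1427, 0.5544]
J₁: ẑ×o_n = [-1.1427, -0.2270, 0.0000], ω = ẑ
J2: z=[0.8829, 0.4695, 0.0000] o=[-0.1925, 0.3620, 0.5700] → [-0.0073, 0.0137, 0.7056, 0.8829, 0.4695, 0.0000]
J3: z=[0.3798, -0.7143, 0.5878] o=[0.0862, 1.0095, 1.1768] → [0.3662, 0.0523, -0.1731, 0.3798, -0.7143, 0.5878]
J4: z=[-0.9100, -0.4027, 0.0986] o=[0.0679, 1.0724, 1.2651] → [0.2793, -0.6758, -0.1828, -0.9100, -0.4027, 0.0986]
J5: z=[-0.9100, -0.4027, 0.0986] o=[-0.3815, 1.5616, 0.8401] → [0.1563, -0.2447, 0.4434, -0.9100, -0.4027, 0.0986]
q̇ = J⁺·V = [0.4070, 0.5640, 0.1890, -0.4750, -0.3580]

0.4070 0.5640 0.1890 -0.4750 -0.3580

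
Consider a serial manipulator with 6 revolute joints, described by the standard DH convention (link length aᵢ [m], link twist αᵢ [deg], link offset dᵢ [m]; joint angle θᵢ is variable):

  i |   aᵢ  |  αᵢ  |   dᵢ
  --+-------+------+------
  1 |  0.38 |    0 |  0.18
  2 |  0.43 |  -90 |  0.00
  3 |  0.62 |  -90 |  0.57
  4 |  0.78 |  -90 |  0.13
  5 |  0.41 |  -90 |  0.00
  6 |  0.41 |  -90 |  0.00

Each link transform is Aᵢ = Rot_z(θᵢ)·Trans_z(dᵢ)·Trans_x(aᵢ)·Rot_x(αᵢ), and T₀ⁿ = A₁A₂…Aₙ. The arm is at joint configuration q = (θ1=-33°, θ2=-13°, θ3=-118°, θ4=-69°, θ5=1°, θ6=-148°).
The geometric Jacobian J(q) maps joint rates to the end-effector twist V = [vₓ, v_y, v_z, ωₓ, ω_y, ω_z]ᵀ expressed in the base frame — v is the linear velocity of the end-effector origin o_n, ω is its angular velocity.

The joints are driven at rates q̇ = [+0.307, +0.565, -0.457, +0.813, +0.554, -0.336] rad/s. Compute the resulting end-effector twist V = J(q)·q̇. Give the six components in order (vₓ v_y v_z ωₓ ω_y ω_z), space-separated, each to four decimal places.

o_n = [1.2493, 0.6698, 1.2336]
J₁: ẑ×o_n = [-0.6698, 1.2493, 0.0000], ω = ẑ
J2: z=[0.0000, 0.0000, 1.0000] o=[0.3187, -0.2070, 0.1800] → [-0.8767, 0.9307, 0.0000, 0.0000, 0.0000, 1.0000]
J3: z=[0.7193, 0.6947, 0.0000] o=[0.6174, -0.5163, 0.1800] → [0.7319, -0.7579, 0.4142, 0.7193, 0.6947, 0.0000]
J4: z=[0.6133, -0.6351, 0.4695] o=[0.8252, 0.0891, 0.7274] → [-0.5941, -0.1113, 0.6256, 0.6133, -0.6351, 0.4695]
J5: z=[-0.5622, 0.0663, 0.8243] o=[1.3376, 0.6067, 1.0353] → [-0.0388, 0.0387, -0.0296, -0.5622, 0.0663, 0.8243]
J6: z=[-0.6229, 0.6216, -0.4749] o=[1.5606, 0.9267, 1.1616] → [-0.0773, 0.1926, 0.3536, -0.6229, 0.6216, -0.4749]
V = J·q̇ = [-1.5140, 1.1219, 0.1841, 0.0677, -1.0059, 1.8699]

-1.5140 1.1219 0.1841 0.0677 -1.0059 1.8699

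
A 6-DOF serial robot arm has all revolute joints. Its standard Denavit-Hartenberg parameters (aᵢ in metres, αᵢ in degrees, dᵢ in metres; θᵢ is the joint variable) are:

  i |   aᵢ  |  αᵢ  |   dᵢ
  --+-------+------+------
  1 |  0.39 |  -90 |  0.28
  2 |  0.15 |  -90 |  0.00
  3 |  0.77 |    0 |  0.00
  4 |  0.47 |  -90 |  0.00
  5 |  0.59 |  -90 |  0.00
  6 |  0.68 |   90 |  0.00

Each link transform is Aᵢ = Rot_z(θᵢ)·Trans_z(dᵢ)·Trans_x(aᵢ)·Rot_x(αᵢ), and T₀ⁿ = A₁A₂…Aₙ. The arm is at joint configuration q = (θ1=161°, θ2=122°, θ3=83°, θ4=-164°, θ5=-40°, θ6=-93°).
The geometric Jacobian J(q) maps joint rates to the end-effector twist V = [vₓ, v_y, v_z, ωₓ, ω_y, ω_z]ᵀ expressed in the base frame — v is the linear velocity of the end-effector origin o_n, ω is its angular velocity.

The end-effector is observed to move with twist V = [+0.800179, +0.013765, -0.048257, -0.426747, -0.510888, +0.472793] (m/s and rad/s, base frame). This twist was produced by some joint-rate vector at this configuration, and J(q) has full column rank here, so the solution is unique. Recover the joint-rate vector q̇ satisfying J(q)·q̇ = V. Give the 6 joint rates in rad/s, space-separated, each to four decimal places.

o_n = [0.4411, -0.1658, -0.4254]
J₁: ẑ×o_n = [0.1658, 0.4411, -0.0000], ω = ẑ
J2: z=[-0.3256, -0.9455, 0.0000] o=[-0.3688, 0.1270, 0.2800] → [0.6670, -0.2297, 0.8610, -0.3256, -0.9455, 0.0000]
J3: z=[0.8018, -0.2761, 0.5299] o=[-0.2936, 0.1011, 0.1528] → [0.3011, 0.8530, -0.0112, 0.8018, -0.2761, 0.5299]
J4: z=[0.8018, -0.2761, 0.5299] o=[0.0022, 0.8075, 0.0732] → [0.6535, 0.6324, -0.6593, 0.8018, -0.2761, 0.5299]
J5: z=[0.5458, -0.0225, -0.8376] o=[-0.1121, 0.3559, 0.0109] → [-0.4272, -0.2252, -0.2723, 0.5458, -0.0225, -0.8376]
J6: z=[-0.7706, -0.4061, -0.4912] o=[0.0821, -0.1831, 0.1519] → [0.2429, -0.6212, 0.1325, -0.7706, -0.4061, -0.4912]
q̇ = J⁺·V = [0.1900, 0.1170, -0.0720, 0.5470, -0.4400, 0.6870]

0.1900 0.1170 -0.0720 0.5470 -0.4400 0.6870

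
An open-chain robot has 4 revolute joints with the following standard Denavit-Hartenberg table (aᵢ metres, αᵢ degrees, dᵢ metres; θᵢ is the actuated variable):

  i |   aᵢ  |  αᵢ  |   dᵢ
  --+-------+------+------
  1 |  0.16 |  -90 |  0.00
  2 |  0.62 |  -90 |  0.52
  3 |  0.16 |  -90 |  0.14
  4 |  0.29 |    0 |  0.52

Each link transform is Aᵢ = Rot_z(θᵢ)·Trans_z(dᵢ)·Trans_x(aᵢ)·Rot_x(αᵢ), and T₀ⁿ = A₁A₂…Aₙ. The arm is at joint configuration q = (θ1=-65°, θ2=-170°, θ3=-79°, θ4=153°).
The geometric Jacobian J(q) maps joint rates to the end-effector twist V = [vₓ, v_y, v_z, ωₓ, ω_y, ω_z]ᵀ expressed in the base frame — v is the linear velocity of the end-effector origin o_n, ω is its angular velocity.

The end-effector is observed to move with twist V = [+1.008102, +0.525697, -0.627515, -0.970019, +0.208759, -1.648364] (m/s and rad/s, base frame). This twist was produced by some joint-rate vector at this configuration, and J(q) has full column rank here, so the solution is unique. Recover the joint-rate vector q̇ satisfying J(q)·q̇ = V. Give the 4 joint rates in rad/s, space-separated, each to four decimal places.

o_n = [-0.1006, 0.9829, 0.2013]
J₁: ẑ×o_n = [-0.9829, -0.1006, 0.0000], ω = ẑ
J2: z=[0.9063, 0.4226, 0.0000] o=[0.0676, -0.1450, 0.0000] → [0.0851, -0.1824, 1.0933, 0.9063, 0.4226, 0.0000]
J3: z=[0.0734, -0.1574, 0.9848] o=[0.2809, 0.6281, 0.1077] → [-0.3641, -0.3826, -0.0340, 0.0734, -0.1574, 0.9848]
J4: z=[-0.5815, 0.7955, 0.1705] o=[0.4208, 0.6997, 0.2508] → [-0.0877, -0.1177, 0.2501, -0.5815, 0.7955, 0.1705]
q̇ = J⁺·V = [-0.7660, -0.7060, -0.9730, 0.4450]

-0.7660 -0.7060 -0.9730 0.4450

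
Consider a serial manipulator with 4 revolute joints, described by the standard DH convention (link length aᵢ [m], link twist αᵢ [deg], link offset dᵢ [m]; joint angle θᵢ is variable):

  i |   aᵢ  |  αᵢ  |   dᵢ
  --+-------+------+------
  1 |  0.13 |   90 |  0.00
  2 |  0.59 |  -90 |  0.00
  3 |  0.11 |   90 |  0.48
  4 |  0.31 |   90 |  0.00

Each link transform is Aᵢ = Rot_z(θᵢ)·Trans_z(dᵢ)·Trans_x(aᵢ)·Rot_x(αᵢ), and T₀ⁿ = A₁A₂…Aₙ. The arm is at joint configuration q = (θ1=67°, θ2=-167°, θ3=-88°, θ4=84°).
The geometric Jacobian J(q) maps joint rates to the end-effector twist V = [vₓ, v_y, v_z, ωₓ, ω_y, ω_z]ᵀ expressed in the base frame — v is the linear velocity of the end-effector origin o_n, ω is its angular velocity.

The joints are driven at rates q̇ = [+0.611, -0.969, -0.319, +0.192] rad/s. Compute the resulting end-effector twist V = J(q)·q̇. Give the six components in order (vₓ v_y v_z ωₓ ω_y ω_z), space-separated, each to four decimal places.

o_n = [0.0246, -0.3063, -0.9019]
J₁: ẑ×o_n = [0.3063, 0.0246, -0.0000], ω = ẑ
J2: z=[0.9205, -0.3907, 0.0000] o=[0.0508, 0.1197, 0.0000] → [0.3524, 0.8302, -0.4024, 0.9205, -0.3907, 0.0000]
J3: z=[0.0879, 0.2071, -0.9744] o=[-0.1738, -0.4095, -0.1327] → [-0.0588, -0.1257, -0.0320, 0.0879, 0.2071, -0.9744]
J4: z=[0.4126, 0.8827, 0.2248] o=[-0.0319, -0.3565, -0.6013] → [-0.2767, 0.1367, -0.0292, 0.4126, 0.8827, 0.2248]
V = J·q̇ = [-0.1887, -0.7231, 0.3945, -0.8408, 0.4820, 0.9650]

-0.1887 -0.7231 0.3945 -0.8408 0.4820 0.9650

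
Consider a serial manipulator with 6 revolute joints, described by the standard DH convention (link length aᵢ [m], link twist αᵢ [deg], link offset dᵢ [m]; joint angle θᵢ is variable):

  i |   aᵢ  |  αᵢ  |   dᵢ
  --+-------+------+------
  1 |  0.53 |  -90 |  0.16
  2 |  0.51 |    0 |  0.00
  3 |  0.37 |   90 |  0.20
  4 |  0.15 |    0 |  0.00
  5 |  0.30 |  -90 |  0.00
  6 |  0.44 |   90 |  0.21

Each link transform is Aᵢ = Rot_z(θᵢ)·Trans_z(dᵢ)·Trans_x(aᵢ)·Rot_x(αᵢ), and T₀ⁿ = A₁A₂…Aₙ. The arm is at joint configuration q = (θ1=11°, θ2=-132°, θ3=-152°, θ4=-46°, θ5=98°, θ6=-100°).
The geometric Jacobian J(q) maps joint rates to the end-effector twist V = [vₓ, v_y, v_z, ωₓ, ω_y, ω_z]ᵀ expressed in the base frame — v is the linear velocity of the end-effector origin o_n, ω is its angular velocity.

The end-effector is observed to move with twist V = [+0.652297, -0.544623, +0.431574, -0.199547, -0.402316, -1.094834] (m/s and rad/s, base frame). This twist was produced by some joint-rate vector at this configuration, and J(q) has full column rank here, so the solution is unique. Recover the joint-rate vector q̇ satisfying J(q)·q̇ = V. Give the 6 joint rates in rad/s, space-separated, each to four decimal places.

o_n = [0.6281, 0.5271, 0.2107]
J₁: ẑ×o_n = [-0.5271, 0.6281, 0.0000], ω = ẑ
J2: z=[-0.1908, 0.9816, 0.0000] o=[0.5203, 0.1011, 0.1600] → [0.0498, 0.0097, -0.1872, -0.1908, 0.9816, 0.0000]
J3: z=[-0.1908, 0.9816, 0.0000] o=[0.1853, 0.0360, 0.5390] → [-0.3223, -0.0626, -0.5284, -0.1908, 0.9816, 0.0000]
J4: z=[0.9525, 0.1851, 0.2419] o=[0.2350, 0.2494, 0.1800] → [-0.0615, 0.0659, 0.1917, 0.9525, 0.1851, 0.2419]
J5: z=[0.9525, 0.1851, 0.2419] o=[0.2803, 0.1483, 0.0789] → [-0.0672, -0.0414, 0.2964, 0.9525, 0.1851, 0.2419]
J6: z=[-0.3046, 0.5680, 0.7646] o=[0.2791, 0.3889, -0.1003] → [0.0710, 0.3616, -0.2404, -0.3046, 0.5680, 0.7646]
q̇ = J⁺·V = [-0.5680, 0.9880, -0.9970, -0.6690, 0.2770, -0.5650]

-0.5680 0.9880 -0.9970 -0.6690 0.2770 -0.5650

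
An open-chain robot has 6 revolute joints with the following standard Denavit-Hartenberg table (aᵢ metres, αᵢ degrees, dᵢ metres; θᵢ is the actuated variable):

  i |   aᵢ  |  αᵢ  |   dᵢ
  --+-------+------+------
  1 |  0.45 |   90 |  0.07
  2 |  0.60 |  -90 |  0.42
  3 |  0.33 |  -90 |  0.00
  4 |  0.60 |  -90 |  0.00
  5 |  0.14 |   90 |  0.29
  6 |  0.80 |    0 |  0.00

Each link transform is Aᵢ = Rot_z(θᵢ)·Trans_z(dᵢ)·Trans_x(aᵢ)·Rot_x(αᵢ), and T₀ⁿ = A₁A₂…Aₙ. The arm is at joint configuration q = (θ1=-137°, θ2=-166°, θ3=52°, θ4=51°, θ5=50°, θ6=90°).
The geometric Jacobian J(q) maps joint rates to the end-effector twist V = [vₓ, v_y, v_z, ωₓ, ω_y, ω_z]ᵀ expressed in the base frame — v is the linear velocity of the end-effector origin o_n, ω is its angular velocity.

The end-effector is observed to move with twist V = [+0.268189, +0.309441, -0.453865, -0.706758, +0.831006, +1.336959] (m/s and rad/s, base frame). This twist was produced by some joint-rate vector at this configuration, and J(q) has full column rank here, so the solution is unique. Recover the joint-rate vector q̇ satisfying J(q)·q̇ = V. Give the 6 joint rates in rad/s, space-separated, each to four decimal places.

o_n = [-0.0393, 0.7172, 1.1026]
J₁: ẑ×o_n = [-0.7172, -0.0393, 0.0000], ω = ẑ
J2: z=[-0.6820, 0.7314, 0.0000] o=[-0.3291, -0.3069, 0.0700] → [0.7552, 0.7042, -0.9104, -0.6820, 0.7314, 0.0000]
J3: z=[-0.1769, -0.1650, -0.9703] o=[-0.1898, 0.3973, -0.0752] → [0.1160, 0.0624, -0.0318, -0.1769, -0.1650, -0.9703]
J4: z=[-0.1393, -0.9717, 0.1906] o=[0.1318, 0.3416, -0.1243] → [-1.2638, 0.1383, -0.2186, -0.1393, -0.9717, 0.1906]
J5: z=[-0.6458, 0.2351, 0.7264] o=[0.5821, 0.3547, 0.2719] → [-0.0680, 0.0851, -0.0880, -0.6458, 0.2351, 0.7264]
J6: z=[0.4855, -0.6078, 0.6284] o=[0.4773, 0.5291, 0.5215] → [-0.4714, -0.6068, -0.2227, 0.4855, -0.6078, 0.6284]
q̇ = J⁺·V = [0.4480, 0.4910, -0.3700, -0.2630, 0.7640, 0.0400]

0.4480 0.4910 -0.3700 -0.2630 0.7640 0.0400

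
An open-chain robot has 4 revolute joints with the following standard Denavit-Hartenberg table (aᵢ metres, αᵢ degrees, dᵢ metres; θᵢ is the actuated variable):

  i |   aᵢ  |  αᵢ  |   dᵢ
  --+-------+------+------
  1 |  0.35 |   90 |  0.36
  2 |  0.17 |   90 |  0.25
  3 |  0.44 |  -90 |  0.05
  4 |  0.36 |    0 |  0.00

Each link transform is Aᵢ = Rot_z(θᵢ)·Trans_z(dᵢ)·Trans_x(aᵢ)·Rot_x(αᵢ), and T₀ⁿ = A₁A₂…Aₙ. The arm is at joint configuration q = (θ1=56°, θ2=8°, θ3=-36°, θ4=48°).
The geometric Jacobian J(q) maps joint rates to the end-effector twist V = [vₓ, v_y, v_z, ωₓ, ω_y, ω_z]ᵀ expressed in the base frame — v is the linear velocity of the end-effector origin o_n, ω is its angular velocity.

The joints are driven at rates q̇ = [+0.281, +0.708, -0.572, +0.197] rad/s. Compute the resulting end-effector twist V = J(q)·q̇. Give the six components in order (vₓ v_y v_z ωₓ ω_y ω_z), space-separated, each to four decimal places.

o_n = [0.4534, 0.9409, 0.6757]
J₁: ẑ×o_n = [-0.9409, 0.4534, 0.0000], ω = ẑ
J2: z=[0.8290, -0.5592, 0.0000] o=[0.1957, 0.2902, 0.3600] → [-0.1766, -0.2618, 0.6836, 0.8290, -0.5592, 0.0000]
J3: z=[0.0778, 0.1154, -0.9903] o=[0.4971, 0.2899, 0.3837] → [0.6783, 0.0205, 0.0557, 0.0778, 0.1154, -0.9903]
J4: z=[0.9962, 0.0302, 0.0818] o=[0.4837, 0.7326, 0.3837] → [-0.0082, -0.2934, 0.2084, 0.9962, 0.0302, 0.0818]
V = J·q̇ = [-0.7790, -0.1275, 0.4932, 0.7387, -0.4560, 0.8635]

-0.7790 -0.1275 0.4932 0.7387 -0.4560 0.8635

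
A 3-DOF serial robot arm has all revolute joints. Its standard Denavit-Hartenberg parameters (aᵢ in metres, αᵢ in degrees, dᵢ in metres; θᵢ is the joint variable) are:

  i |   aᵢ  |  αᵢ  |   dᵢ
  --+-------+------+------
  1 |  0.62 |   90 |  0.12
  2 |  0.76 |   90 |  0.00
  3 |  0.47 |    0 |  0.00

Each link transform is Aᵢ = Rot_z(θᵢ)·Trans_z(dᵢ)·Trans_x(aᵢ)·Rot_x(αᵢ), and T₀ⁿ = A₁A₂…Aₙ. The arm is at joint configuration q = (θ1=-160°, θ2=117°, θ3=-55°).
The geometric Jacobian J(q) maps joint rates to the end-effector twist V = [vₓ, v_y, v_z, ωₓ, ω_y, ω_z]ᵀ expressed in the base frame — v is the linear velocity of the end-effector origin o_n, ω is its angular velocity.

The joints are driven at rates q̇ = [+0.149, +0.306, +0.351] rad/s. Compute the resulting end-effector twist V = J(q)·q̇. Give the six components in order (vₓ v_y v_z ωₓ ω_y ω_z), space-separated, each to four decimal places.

0.3508 0.2042 -0.0226 -0.3985 0.1806 0.3084

o_n = [-0.0117, -0.4140, 1.0374]
J₁: ẑ×o_n = [0.4140, -0.0117, 0.0000], ω = ẑ
J2: z=[-0.3420, 0.9397, 0.0000] o=[-0.5826, -0.2121, 0.1200] → [0.8620, 0.3138, -0.4674, -0.3420, 0.9397, 0.0000]
J3: z=[-0.8373, -0.3047, 0.4540] o=[-0.2584, -0.0940, 0.7972] → [0.0720, 0.3131, 0.3430, -0.8373, -0.3047, 0.4540]
V = J·q̇ = [0.3508, 0.2042, -0.0226, -0.3985, 0.1806, 0.3084]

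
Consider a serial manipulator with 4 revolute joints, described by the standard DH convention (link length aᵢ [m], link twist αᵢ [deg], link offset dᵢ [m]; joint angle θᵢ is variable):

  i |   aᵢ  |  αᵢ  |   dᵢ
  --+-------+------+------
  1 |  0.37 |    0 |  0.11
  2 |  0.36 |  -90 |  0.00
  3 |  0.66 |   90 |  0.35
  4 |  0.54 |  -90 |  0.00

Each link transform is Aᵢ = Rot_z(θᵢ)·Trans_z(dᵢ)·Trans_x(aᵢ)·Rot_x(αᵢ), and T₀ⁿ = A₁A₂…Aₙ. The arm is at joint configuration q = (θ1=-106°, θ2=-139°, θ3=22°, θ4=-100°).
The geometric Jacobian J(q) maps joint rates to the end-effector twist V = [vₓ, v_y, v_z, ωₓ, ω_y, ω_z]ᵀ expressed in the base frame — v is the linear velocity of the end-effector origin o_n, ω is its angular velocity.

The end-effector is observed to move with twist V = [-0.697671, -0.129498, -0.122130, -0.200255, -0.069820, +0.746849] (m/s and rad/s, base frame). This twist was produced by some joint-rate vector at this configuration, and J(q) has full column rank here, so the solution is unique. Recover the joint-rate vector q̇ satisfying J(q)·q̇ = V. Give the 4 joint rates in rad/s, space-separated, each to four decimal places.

o_n = [-0.3112, 0.5232, -0.1021]
J₁: ẑ×o_n = [-0.5232, -0.3112, 0.0000], ω = ẑ
J2: z=[0.0000, 0.0000, 1.0000] o=[-0.1020, -0.3557, 0.1100] → [-0.8789, -0.2093, 0.0000, 0.0000, 0.0000, 1.0000]
J3: z=[-0.9063, -0.4226, 0.0000] o=[-0.2541, -0.0294, 0.1100] → [0.0896, -0.1922, -0.5250, -0.9063, -0.4226, 0.0000]
J4: z=[-0.1583, 0.3395, 0.9272] o=[-0.8300, 0.3773, -0.1372] → [-0.1234, 0.4865, -0.1992, -0.1583, 0.3395, 0.9272]
q̇ = J⁺·V = [-0.2800, 0.9740, 0.2110, 0.0570]

-0.2800 0.9740 0.2110 0.0570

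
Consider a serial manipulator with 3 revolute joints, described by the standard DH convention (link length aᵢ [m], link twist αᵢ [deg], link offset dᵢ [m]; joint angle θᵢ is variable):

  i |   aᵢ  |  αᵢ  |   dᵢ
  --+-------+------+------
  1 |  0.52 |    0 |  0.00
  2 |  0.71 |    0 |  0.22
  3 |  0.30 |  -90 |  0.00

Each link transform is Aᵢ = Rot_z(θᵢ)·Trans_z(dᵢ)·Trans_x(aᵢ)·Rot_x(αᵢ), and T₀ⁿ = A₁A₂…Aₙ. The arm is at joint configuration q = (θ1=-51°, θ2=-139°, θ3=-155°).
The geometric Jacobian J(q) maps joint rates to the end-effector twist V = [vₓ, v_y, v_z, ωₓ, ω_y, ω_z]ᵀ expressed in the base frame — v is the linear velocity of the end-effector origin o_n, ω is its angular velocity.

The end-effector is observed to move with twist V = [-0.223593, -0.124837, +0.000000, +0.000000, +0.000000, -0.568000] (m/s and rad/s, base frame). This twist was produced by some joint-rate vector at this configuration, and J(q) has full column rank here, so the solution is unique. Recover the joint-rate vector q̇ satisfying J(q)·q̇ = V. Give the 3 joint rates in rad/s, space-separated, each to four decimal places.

-0.7930 0.3650 -0.1400

o_n = [-0.0822, -0.2032, 0.2200]
J₁: ẑ×o_n = [0.2032, -0.0822, 0.0000], ω = ẑ
J2: z=[0.0000, 0.0000, 1.0000] o=[0.3272, -0.4041, 0.0000] → [-0.2009, -0.4094, 0.0000, 0.0000, 0.0000, 1.0000]
J3: z=[0.0000, 0.0000, 1.0000] o=[-0.3720, -0.2808, 0.2200] → [-0.0776, 0.2898, 0.0000, 0.0000, 0.0000, 1.0000]
q̇ = J⁺·V = [-0.7930, 0.3650, -0.1400]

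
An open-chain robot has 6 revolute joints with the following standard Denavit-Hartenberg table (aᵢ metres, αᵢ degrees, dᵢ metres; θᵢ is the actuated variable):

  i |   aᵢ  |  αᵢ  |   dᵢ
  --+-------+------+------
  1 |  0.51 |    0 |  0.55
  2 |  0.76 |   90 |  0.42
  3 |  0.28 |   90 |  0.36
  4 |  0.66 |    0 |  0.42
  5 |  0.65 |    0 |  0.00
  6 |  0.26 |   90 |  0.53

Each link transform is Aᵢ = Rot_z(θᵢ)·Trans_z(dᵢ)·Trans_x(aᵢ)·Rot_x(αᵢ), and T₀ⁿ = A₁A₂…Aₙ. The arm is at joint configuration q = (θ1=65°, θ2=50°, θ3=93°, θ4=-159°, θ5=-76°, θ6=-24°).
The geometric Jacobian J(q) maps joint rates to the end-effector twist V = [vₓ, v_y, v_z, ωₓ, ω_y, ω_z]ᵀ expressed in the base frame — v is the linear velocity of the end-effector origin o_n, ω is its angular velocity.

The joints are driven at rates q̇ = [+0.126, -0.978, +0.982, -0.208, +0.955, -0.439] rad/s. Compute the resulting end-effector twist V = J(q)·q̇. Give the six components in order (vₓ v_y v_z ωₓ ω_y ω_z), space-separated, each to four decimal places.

o_n = [0.3024, 2.4319, 0.2622]
J₁: ẑ×o_n = [-2.4319, 0.3024, 0.0000], ω = ẑ
J2: z=[0.0000, 0.0000, 1.0000] o=[0.2155, 0.4622, 0.5500] → [-1.9697, 0.0869, 0.0000, 0.0000, 0.0000, 1.0000]
J3: z=[0.9063, 0.4226, 0.0000] o=[-0.1057, 1.1510, 0.9700] → [-0.2991, 0.6415, 0.9884, 0.9063, 0.4226, 0.0000]
J4: z=[-0.4220, 0.9051, 0.0523] o=[0.2268, 1.2899, 1.2496] → [-0.9535, -0.4128, -0.5504, -0.4220, 0.9051, 0.0523]
J5: z=[-0.4220, 0.9051, 0.0523] o=[-0.1784, 1.5993, 0.6563] → [-0.4003, -0.1412, -0.7866, -0.4220, 0.9051, 0.0523]
J6: z=[-0.4220, 0.9051, 0.0523] o=[0.2959, 1.8420, 0.2840] → [-0.0506, -0.0089, -0.2549, -0.4220, 0.9051, 0.0523]
V = J·q̇ = [1.1644, 0.5380, 0.4458, 0.7600, 0.6938, -0.8359]

1.1644 0.5380 0.4458 0.7600 0.6938 -0.8359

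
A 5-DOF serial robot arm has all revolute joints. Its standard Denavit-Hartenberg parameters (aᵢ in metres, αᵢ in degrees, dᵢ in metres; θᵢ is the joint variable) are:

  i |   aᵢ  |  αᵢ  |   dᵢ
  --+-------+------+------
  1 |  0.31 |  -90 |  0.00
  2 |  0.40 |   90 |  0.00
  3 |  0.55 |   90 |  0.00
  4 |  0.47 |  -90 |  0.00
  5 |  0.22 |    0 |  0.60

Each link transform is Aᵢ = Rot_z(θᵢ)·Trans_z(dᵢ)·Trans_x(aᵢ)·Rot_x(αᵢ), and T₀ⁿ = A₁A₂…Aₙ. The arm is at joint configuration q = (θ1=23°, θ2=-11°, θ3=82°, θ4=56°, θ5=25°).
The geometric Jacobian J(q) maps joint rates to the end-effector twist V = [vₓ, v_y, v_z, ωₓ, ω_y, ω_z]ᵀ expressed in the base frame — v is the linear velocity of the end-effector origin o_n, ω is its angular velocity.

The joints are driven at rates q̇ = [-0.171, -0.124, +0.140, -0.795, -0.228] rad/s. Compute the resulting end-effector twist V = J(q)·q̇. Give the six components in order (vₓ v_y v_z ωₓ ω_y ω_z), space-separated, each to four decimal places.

-0.2242 0.5743 0.1530 -0.7577 -0.1328 -0.3039

o_n = [0.2906, 0.5967, 0.9442]
J₁: ẑ×o_n = [-0.5967, 0.2906, 0.0000], ω = ẑ
J2: z=[-0.3907, 0.9205, 0.0000] o=[0.2854, 0.1211, 0.0000] → [0.8691, 0.3689, -0.1907, -0.3907, 0.9205, 0.0000]
J3: z=[-0.1756, -0.0746, 0.9816] o=[0.6468, 0.2745, 0.0763] → [-0.3809, -0.1972, -0.0831, -0.1756, -0.0746, 0.9816]
J4: z=[0.9492, 0.2517, 0.1890] o=[0.5031, 0.8053, 0.0909] → [0.2542, -0.8501, -0.1445, 0.9492, 0.2517, 0.1890]
J5: z=[0.1183, -0.8417, 0.5269] o=[0.3661, 1.0298, 0.4804] → [-0.1621, -0.0946, -0.1147, 0.1183, -0.8417, 0.5269]
V = J·q̇ = [-0.2242, 0.5743, 0.1530, -0.7577, -0.1328, -0.3039]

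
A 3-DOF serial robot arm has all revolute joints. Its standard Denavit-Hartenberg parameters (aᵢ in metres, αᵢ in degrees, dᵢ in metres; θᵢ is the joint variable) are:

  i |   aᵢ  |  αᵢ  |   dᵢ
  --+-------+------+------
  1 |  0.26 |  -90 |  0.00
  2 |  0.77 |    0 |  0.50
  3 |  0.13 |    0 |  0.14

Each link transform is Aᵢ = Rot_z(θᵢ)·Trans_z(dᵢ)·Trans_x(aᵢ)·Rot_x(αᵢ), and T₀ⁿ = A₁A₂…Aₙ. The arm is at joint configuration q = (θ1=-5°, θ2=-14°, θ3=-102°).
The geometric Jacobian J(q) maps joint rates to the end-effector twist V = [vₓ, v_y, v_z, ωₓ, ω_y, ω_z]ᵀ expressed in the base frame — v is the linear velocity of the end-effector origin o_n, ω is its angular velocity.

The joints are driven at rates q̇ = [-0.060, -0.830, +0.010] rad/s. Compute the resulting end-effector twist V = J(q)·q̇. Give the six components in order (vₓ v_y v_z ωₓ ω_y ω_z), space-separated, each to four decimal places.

-0.2162 -0.0383 0.5734 -0.0715 -0.8169 -0.0600

o_n = [1.0023, 0.5548, 0.3031]
J₁: ẑ×o_n = [-0.5548, 1.0023, 0.0000], ω = ẑ
J2: z=[0.0872, 0.9962, 0.0000] o=[0.2590, -0.0227, 0.0000] → [0.3020, -0.0264, -0.6901, 0.0872, 0.9962, 0.0000]
J3: z=[0.0872, 0.9962, 0.0000] o=[1.0469, 0.4103, 0.1863] → [0.1164, -0.0102, 0.0570, 0.0872, 0.9962, 0.0000]
V = J·q̇ = [-0.2162, -0.0383, 0.5734, -0.0715, -0.8169, -0.0600]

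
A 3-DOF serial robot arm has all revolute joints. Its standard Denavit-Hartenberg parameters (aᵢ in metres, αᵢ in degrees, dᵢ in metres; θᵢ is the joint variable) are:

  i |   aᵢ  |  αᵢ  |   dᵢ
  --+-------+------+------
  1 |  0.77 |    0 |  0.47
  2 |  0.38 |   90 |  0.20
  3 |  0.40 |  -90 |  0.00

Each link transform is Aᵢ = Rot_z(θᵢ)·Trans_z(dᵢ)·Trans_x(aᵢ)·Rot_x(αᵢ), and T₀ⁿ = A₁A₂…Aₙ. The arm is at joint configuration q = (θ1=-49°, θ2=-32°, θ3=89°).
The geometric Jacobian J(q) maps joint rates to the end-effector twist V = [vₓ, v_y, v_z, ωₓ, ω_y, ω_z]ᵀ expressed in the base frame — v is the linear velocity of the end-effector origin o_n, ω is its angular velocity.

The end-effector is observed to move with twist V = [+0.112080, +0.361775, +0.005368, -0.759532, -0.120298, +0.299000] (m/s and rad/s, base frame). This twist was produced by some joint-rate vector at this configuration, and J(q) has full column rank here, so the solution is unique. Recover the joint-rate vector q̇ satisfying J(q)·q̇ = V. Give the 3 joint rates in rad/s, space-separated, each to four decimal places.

0.0790 0.2200 0.7690

o_n = [0.5657, -0.9633, 1.0699]
J₁: ẑ×o_n = [0.9633, 0.5657, -0.0000], ω = ẑ
J2: z=[0.0000, 0.0000, 1.0000] o=[0.5052, -0.5811, 0.4700] → [0.3822, 0.0605, -0.0000, 0.0000, 0.0000, 1.0000]
J3: z=[-0.9877, -0.1564, 0.0000] o=[0.5646, -0.9564, 0.6700] → [-0.0626, 0.3950, 0.0070, -0.9877, -0.1564, 0.0000]
q̇ = J⁺·V = [0.0790, 0.2200, 0.7690]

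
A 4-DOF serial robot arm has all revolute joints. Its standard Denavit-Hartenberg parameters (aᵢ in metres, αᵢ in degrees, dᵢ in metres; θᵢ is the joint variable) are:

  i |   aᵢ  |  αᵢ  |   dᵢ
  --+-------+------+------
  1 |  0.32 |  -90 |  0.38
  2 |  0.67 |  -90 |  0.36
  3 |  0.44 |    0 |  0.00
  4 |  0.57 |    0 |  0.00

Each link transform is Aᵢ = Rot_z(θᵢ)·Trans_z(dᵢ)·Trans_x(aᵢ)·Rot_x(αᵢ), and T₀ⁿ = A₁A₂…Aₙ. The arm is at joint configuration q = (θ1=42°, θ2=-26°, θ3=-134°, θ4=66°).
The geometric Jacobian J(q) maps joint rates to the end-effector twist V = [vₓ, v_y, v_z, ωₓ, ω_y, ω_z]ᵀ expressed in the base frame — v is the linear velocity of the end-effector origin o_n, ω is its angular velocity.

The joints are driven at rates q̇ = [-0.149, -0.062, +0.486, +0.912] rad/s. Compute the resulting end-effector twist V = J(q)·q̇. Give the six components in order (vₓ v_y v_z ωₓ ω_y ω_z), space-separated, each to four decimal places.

o_n = [-0.1825, 1.4572, 0.6333]
J₁: ẑ×o_n = [-1.4572, -0.1825, 0.0000], ω = ẑ
J2: z=[-0.6691, 0.7431, 0.0000] o=[0.2378, 0.2141, 0.3800] → [0.1883, 0.1695, -0.5194, -0.6691, 0.7431, 0.0000]
J3: z=[0.3258, 0.2933, -0.8988] o=[0.4444, 0.8846, 0.6737] → [0.5028, 0.5767, 0.3704, 0.3258, 0.2933, -0.8988]
J4: z=[0.3258, 0.2933, -0.8988] o=[0.0285, 0.9360, 0.5397] → [0.4959, 0.1592, 0.2317, 0.3258, 0.2933, -0.8988]
V = J·q̇ = [0.9020, 0.4421, 0.4235, 0.4969, 0.3640, -1.4055]

0.9020 0.4421 0.4235 0.4969 0.3640 -1.4055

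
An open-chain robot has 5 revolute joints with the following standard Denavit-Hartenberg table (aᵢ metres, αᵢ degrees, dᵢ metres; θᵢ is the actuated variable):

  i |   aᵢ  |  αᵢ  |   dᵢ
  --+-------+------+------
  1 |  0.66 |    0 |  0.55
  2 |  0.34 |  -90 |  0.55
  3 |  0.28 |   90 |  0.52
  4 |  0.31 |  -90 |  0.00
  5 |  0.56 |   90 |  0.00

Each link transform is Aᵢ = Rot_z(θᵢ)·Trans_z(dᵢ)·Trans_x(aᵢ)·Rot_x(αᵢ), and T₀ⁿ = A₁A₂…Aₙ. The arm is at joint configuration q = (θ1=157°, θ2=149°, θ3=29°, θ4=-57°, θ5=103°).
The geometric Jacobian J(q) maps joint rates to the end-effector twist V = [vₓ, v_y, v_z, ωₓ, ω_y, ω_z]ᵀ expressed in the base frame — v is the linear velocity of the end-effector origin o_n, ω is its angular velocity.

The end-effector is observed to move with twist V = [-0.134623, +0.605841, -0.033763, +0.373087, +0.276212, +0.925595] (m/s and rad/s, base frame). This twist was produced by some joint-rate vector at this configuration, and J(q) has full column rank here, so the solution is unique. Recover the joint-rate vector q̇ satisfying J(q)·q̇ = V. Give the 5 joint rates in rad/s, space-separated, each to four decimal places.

o_n = [-0.0719, 0.1427, 0.4384]
J₁: ẑ×o_n = [-0.1427, -0.0719, 0.0000], ω = ẑ
J2: z=[0.0000, 0.0000, 1.0000] o=[-0.6075, 0.2579, 0.5500] → [0.1152, 0.5357, -0.0000, 0.0000, 0.0000, 1.0000]
J3: z=[0.8090, 0.5878, 0.0000] o=[-0.4077, -0.0172, 1.1000] → [-0.3889, 0.5352, -0.0680, 0.8090, 0.5878, 0.0000]
J4: z=[0.2850, -0.3922, 0.8746] o=[0.1569, 0.0903, 0.9643] → [0.1604, -0.0503, -0.0748, 0.2850, -0.3922, 0.8746]
J5: z=[0.8718, -0.2733, -0.4066] o=[0.0334, -0.1819, 0.8824] → [0.2533, 0.4299, 0.2543, 0.8718, -0.2733, -0.4066]
q̇ = J⁺·V = [0.2220, 0.6990, 0.4680, 0.0020, -0.0070]

0.2220 0.6990 0.4680 0.0020 -0.0070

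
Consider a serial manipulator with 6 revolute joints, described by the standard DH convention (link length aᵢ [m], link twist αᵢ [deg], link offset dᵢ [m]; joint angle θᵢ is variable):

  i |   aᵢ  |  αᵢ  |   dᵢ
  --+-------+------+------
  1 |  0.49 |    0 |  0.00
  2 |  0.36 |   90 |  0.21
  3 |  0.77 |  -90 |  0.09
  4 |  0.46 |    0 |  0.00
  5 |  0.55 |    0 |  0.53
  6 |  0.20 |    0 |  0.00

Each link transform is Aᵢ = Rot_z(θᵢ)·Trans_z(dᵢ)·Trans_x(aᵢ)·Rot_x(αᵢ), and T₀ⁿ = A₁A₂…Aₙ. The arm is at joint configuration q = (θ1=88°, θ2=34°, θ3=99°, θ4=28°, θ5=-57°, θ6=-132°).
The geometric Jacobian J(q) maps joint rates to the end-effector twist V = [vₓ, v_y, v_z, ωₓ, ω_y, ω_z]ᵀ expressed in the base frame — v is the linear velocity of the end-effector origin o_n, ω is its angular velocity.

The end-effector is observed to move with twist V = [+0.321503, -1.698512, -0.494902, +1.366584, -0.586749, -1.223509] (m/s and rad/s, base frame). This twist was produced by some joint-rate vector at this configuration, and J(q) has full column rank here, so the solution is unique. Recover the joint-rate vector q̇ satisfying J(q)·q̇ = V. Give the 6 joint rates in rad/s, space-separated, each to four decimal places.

-0.7910 -0.2390 0.8480 0.8300 0.0860 0.3210

o_n = [0.4000, 0.2654, 1.5771]
J₁: ẑ×o_n = [-0.2654, 0.4000, 0.0000], ω = ẑ
J2: z=[0.0000, 0.0000, 1.0000] o=[0.0171, 0.4897, 0.0000] → [0.2243, 0.3829, -0.0000, 0.0000, 0.0000, 1.0000]
J3: z=[0.8480, 0.5299, 0.0000] o=[-0.1737, 0.7950, 0.2100] → [0.7245, -1.1594, -0.7531, 0.8480, 0.5299, 0.0000]
J4: z=[0.5234, -0.8376, -0.1564] o=[-0.0335, 0.7405, 0.9705] → [-0.5824, -0.3853, 0.1144, 0.5234, -0.8376, -0.1564]
J5: z=[0.5234, -0.8376, -0.1564] o=[-0.1830, 0.5722, 1.3717] → [-0.2201, -0.1987, 0.3277, 0.5234, -0.8376, -0.1564]
J6: z=[0.5234, -0.8376, -0.1564] o=[0.3604, 0.2058, 1.7639] → [0.1658, 0.0916, 0.0643, 0.5234, -0.8376, -0.1564]
q̇ = J⁺·V = [-0.7910, -0.2390, 0.8480, 0.8300, 0.0860, 0.3210]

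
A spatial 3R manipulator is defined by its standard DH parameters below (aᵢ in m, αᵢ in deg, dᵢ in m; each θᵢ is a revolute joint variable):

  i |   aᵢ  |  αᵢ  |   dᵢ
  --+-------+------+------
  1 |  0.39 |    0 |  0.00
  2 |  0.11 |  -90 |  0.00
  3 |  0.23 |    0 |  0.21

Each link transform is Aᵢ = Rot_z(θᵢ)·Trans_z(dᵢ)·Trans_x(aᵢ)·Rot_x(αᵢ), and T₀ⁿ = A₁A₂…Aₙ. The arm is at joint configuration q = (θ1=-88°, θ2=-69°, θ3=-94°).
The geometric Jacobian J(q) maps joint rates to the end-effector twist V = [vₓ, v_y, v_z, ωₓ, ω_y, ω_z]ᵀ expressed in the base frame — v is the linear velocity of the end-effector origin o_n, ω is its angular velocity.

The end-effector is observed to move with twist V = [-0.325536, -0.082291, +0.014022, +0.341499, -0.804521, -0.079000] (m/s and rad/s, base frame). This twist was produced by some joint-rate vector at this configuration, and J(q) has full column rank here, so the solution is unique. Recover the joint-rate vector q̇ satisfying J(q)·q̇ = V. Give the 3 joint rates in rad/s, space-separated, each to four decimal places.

-0.3150 0.2360 0.8740

o_n = [0.0092, -0.6198, 0.2294]
J₁: ẑ×o_n = [0.6198, 0.0092, -0.0000], ω = ẑ
J2: z=[0.0000, 0.0000, 1.0000] o=[0.0136, -0.3898, 0.0000] → [0.2300, -0.0044, 0.0000, 0.0000, 0.0000, 1.0000]
J3: z=[0.3907, -0.9205, 0.0000] o=[-0.0876, -0.4327, 0.0000] → [-0.2112, -0.0896, 0.0160, 0.3907, -0.9205, 0.0000]
q̇ = J⁺·V = [-0.3150, 0.2360, 0.8740]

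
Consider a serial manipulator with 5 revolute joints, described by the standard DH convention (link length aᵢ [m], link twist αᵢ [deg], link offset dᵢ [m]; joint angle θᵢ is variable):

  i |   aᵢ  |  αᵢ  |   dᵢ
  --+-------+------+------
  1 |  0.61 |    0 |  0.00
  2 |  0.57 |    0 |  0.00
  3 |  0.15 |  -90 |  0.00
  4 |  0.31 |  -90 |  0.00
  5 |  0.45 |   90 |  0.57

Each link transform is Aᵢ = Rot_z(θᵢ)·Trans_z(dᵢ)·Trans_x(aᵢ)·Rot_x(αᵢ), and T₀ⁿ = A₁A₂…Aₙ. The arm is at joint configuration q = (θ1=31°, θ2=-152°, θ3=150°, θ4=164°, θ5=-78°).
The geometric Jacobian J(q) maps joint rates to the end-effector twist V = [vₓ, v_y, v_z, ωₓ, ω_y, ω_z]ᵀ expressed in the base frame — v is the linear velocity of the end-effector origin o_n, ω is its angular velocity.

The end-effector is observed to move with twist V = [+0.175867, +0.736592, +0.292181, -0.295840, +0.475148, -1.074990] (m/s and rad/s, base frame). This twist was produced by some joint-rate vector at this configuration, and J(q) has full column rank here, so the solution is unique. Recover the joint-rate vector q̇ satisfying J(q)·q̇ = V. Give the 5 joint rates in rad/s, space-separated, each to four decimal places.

-0.4410 -0.3160 -0.4170 0.5590 0.1030

o_n = [-0.3296, 0.0190, 0.4367]
J₁: ẑ×o_n = [-0.0190, -0.3296, 0.0000], ω = ẑ
J2: z=[0.0000, 0.0000, 1.0000] o=[0.5229, 0.3142, 0.0000] → [0.2951, -0.8525, 0.0000, 0.0000, 0.0000, 1.0000]
J3: z=[0.0000, 0.0000, 1.0000] o=[0.2293, -0.1744, 0.0000] → [-0.1935, -0.5589, 0.0000, 0.0000, 0.0000, 1.0000]
J4: z=[-0.4848, 0.8746, 0.0000] o=[0.3605, -0.1017, 0.0000] → [0.3819, 0.2117, 0.5450, -0.4848, 0.8746, 0.0000]
J5: z=[-0.2411, -0.1336, 0.9613] o=[0.0999, -0.2462, -0.0854] → [-0.3247, -0.2870, -0.1213, -0.2411, -0.1336, 0.9613]
q̇ = J⁺·V = [-0.4410, -0.3160, -0.4170, 0.5590, 0.1030]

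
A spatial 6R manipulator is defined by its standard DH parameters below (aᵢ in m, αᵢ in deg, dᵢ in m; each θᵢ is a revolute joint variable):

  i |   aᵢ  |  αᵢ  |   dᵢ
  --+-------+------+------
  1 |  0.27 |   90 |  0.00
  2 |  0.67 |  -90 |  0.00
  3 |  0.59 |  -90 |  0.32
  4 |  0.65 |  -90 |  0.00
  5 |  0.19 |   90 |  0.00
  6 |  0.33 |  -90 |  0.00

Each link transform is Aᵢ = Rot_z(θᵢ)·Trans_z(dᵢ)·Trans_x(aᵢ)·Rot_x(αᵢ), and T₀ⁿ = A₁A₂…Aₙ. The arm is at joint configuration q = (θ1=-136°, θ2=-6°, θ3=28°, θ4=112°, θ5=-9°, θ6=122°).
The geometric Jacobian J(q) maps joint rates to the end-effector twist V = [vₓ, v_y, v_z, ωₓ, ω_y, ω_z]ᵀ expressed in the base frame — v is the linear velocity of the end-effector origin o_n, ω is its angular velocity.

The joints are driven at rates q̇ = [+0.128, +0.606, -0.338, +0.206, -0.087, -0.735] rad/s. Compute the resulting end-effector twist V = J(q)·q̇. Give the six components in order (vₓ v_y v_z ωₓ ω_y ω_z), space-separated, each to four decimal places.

0.0745 0.0847 0.4272 -0.8901 0.5965 -0.3756

o_n = [-0.6818, -0.7144, -0.2681]
J₁: ẑ×o_n = [0.7144, -0.6818, 0.0000], ω = ẑ
J2: z=[-0.6947, 0.7193, 0.0000] o=[-0.1942, -0.1876, 0.0000] → [-0.1928, -0.1862, 0.7167, -0.6947, 0.7193, 0.0000]
J3: z=[-0.0752, -0.0726, 0.9945] o=[-0.6735, -0.6504, -0.0700] → [0.0780, -0.0231, 0.0042, -0.0752, -0.0726, 0.9945]
J4: z=[0.9492, -0.3108, 0.0491] o=[-0.8779, -1.2328, 0.1938] → [0.1181, 0.4480, 0.5530, 0.9492, -0.3108, 0.0491]
J5: z=[0.2551, 0.8515, 0.4581] o=[-0.7582, -0.9583, -0.3831] → [-0.0137, 0.0056, -0.0028, 0.2551, 0.8515, 0.4581]
J6: z=[0.9087, -0.3730, 0.1873] o=[-0.6954, -0.8883, -0.5482] → [-0.1371, -0.2520, 0.1631, 0.9087, -0.3730, 0.1873]
V = J·q̇ = [0.0745, 0.0847, 0.4272, -0.8901, 0.5965, -0.3756]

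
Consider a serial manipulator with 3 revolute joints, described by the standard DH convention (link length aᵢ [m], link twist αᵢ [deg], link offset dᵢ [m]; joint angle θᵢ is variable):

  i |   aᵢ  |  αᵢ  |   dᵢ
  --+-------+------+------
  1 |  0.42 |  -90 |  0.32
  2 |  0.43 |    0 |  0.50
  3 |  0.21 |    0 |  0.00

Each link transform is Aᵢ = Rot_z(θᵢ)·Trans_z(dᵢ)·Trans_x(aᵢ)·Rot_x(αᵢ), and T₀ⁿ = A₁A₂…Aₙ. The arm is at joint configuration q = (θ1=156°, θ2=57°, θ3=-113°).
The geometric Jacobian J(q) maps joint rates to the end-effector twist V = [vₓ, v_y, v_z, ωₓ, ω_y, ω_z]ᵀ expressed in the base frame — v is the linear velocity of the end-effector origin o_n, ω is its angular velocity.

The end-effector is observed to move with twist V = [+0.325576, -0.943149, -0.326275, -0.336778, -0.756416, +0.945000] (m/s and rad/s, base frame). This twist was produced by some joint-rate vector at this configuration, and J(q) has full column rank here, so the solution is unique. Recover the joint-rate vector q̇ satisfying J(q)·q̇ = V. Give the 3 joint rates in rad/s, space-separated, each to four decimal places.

o_n = [-0.9083, -0.1429, 0.1335]
J₁: ẑ×o_n = [0.1429, -0.9083, 0.0000], ω = ẑ
J2: z=[-0.4067, -0.9135, 0.0000] o=[-0.3837, 0.1708, 0.3200] → [0.1704, -0.0759, -0.3516, -0.4067, -0.9135, 0.0000]
J3: z=[-0.4067, -0.9135, 0.0000] o=[-0.8010, -0.1907, -0.0406] → [-0.1590, 0.0708, -0.1174, -0.4067, -0.9135, 0.0000]
q̇ = J⁺·V = [0.9450, 0.9780, -0.1500]

0.9450 0.9780 -0.1500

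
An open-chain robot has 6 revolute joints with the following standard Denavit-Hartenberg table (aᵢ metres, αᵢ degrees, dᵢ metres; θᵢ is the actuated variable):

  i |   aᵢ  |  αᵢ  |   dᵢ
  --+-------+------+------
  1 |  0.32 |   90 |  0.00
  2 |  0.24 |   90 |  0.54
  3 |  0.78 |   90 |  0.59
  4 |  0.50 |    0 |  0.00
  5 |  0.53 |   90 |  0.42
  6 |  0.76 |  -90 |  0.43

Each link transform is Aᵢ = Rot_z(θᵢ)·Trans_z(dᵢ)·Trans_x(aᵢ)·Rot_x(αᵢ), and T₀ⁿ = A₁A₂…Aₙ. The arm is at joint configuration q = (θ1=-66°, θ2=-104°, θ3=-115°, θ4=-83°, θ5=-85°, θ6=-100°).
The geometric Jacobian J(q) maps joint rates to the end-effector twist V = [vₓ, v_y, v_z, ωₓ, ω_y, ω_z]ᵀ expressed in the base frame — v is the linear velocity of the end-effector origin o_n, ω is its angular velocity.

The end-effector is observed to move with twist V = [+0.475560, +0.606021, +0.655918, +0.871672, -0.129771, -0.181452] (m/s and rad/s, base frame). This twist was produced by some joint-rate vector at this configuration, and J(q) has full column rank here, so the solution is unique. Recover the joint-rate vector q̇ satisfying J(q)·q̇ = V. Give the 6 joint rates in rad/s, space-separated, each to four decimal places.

0.3400 -0.3740 0.2120 0.2780 -0.7890 -0.8150

o_n = [-0.1446, 0.1456, -0.2688]
J₁: ẑ×o_n = [-0.1456, -0.1446, 0.0000], ω = ẑ
J2: z=[-0.9135, -0.4067, 0.0000] o=[0.1302, -0.2923, 0.0000] → [0.1093, -0.2455, -0.5118, -0.9135, -0.4067, 0.0000]
J3: z=[-0.3947, 0.8864, 0.2419] o=[-0.3868, -0.4589, -0.2329] → [-0.1781, 0.0444, -0.4532, -0.3947, 0.8864, 0.2419]
J4: z=[-0.2969, -0.3722, 0.8794] o=[0.0586, 0.2787, 0.2297] → [0.3026, -0.3267, -0.0361, -0.2969, -0.3722, 0.8794]
J5: z=[-0.2969, -0.3722, 0.8794] o=[0.3075, -0.1444, 0.1346] → [-0.1048, -0.5173, -0.2544, -0.2969, -0.3722, 0.8794]
J6: z=[-0.5668, 0.8098, 0.1514] o=[-0.2245, -0.5411, 0.2647] → [-0.5360, -0.2903, -0.4539, -0.5668, 0.8098, 0.1514]
q̇ = J⁺·V = [0.3400, -0.3740, 0.2120, 0.2780, -0.7890, -0.8150]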